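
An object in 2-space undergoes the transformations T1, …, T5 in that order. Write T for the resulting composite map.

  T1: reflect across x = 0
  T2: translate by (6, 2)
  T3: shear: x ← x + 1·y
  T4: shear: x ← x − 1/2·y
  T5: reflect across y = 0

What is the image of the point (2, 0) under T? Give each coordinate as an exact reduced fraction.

T(p) = (5, -2)

T1 reflect across x = 0: (2, 0) → (-2, 0)
T2 translate by (6, 2): (-2, 0) → (4, 2)
T3 shear: x ← x + 1·y: (4, 2) → (6, 2)
T4 shear: x ← x − 1/2·y: (6, 2) → (5, 2)
T5 reflect across y = 0: (5, 2) → (5, -2)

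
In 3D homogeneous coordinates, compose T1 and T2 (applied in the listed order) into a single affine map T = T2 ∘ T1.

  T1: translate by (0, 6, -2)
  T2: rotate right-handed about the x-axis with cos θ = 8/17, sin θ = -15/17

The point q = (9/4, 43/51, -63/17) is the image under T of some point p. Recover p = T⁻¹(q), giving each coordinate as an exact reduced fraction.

p = (9/4, -7/3, 1)

T1 = [1 0 0 0; 0 1 0 6; 0 0 1 -2; 0 0 0 1]
T2·T1 = [1 0 0 0; 0 8/17 15/17 18/17; 0 -15/17 8/17 -106/17; 0 0 0 1]
det M = 1; M⁻¹ = [1 0 0 0; 0 8/17 -15/17 -6; 0 15/17 8/17 2; 0 0 0 1]
M⁻¹ · (9/4, 43/51, -63/17)ᵀ = (9/4, -7/3, 1)ᵀ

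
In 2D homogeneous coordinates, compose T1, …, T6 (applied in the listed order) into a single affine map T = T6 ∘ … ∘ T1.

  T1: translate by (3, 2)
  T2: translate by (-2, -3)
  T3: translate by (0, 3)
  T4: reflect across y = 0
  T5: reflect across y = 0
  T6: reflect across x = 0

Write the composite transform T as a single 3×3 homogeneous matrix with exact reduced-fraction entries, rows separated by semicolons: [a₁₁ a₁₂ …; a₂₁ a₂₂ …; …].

T1 = [1 0 3; 0 1 2; 0 0 1]
T2·T1 = [1 0 1; 0 1 -1; 0 0 1]
T3·…·T1 = [1 0 1; 0 1 2; 0 0 1]
T4·…·T1 = [1 0 1; 0 -1 -2; 0 0 1]
T5·…·T1 = [1 0 1; 0 1 2; 0 0 1]
T6·…·T1 = [-1 0 -1; 0 1 2; 0 0 1]

T = [-1 0 -1; 0 1 2; 0 0 1]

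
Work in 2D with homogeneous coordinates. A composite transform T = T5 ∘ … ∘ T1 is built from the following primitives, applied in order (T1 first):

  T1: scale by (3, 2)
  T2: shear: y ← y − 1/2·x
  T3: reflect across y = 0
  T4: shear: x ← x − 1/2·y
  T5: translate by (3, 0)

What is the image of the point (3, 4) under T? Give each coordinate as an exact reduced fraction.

T1 scale by (3, 2): (3, 4) → (9, 8)
T2 shear: y ← y − 1/2·x: (9, 8) → (9, 7/2)
T3 reflect across y = 0: (9, 7/2) → (9, -7/2)
T4 shear: x ← x − 1/2·y: (9, -7/2) → (43/4, -7/2)
T5 translate by (3, 0): (43/4, -7/2) → (55/4, -7/2)

T(p) = (55/4, -7/2)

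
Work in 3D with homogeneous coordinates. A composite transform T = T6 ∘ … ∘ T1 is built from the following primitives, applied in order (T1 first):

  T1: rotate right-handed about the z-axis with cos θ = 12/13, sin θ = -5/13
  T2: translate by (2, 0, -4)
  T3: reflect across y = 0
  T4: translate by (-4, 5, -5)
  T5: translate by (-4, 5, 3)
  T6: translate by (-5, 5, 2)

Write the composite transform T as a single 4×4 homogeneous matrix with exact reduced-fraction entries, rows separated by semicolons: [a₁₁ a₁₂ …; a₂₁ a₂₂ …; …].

T = [12/13 5/13 0 -11; 5/13 -12/13 0 15; 0 0 1 -4; 0 0 0 1]

T1 = [12/13 5/13 0 0; -5/13 12/13 0 0; 0 0 1 0; 0 0 0 1]
T2·T1 = [12/13 5/13 0 2; -5/13 12/13 0 0; 0 0 1 -4; 0 0 0 1]
T3·…·T1 = [12/13 5/13 0 2; 5/13 -12/13 0 0; 0 0 1 -4; 0 0 0 1]
T4·…·T1 = [12/13 5/13 0 -2; 5/13 -12/13 0 5; 0 0 1 -9; 0 0 0 1]
T5·…·T1 = [12/13 5/13 0 -6; 5/13 -12/13 0 10; 0 0 1 -6; 0 0 0 1]
T6·…·T1 = [12/13 5/13 0 -11; 5/13 -12/13 0 15; 0 0 1 -4; 0 0 0 1]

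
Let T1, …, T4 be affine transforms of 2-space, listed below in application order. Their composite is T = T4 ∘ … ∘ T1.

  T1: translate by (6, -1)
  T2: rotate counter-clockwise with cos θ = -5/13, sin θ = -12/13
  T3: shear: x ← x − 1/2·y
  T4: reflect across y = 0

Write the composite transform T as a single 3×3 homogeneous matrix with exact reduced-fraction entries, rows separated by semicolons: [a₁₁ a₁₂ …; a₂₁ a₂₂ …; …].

T = [1/13 29/26 -17/26; 12/13 5/13 67/13; 0 0 1]

T1 = [1 0 6; 0 1 -1; 0 0 1]
T2·T1 = [-5/13 12/13 -42/13; -12/13 -5/13 -67/13; 0 0 1]
T3·…·T1 = [1/13 29/26 -17/26; -12/13 -5/13 -67/13; 0 0 1]
T4·…·T1 = [1/13 29/26 -17/26; 12/13 5/13 67/13; 0 0 1]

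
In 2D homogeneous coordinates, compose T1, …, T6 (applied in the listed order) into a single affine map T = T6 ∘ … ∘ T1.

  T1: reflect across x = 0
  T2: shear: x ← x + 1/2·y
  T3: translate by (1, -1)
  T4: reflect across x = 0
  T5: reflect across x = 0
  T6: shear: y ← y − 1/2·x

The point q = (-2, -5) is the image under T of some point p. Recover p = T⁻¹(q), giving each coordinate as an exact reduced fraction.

p = (1/2, -5)

T1 = [-1 0 0; 0 1 0; 0 0 1]
T2·T1 = [-1 1/2 0; 0 1 0; 0 0 1]
T3·…·T1 = [-1 1/2 1; 0 1 -1; 0 0 1]
T4·…·T1 = [1 -1/2 -1; 0 1 -1; 0 0 1]
T5·…·T1 = [-1 1/2 1; 0 1 -1; 0 0 1]
T6·…·T1 = [-1 1/2 1; 1/2 3/4 -3/2; 0 0 1]
det M = -1; M⁻¹ = [-3/4 1/2 3/2; 1/2 1 1; 0 0 1]
M⁻¹ · (-2, -5)ᵀ = (1/2, -5)ᵀ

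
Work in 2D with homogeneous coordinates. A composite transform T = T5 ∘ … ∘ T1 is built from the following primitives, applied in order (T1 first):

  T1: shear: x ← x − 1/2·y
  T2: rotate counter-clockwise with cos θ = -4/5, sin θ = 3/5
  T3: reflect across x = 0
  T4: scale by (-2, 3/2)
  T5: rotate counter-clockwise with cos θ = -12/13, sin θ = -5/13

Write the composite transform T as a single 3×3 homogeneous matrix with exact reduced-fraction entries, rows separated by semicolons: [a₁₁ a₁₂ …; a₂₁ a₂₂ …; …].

T = [237/130 -69/260 0; -14/65 109/65 0; 0 0 1]

T1 = [1 -1/2 0; 0 1 0; 0 0 1]
T2·T1 = [-4/5 -1/5 0; 3/5 -11/10 0; 0 0 1]
T3·…·T1 = [4/5 1/5 0; 3/5 -11/10 0; 0 0 1]
T4·…·T1 = [-8/5 -2/5 0; 9/10 -33/20 0; 0 0 1]
T5·…·T1 = [237/130 -69/260 0; -14/65 109/65 0; 0 0 1]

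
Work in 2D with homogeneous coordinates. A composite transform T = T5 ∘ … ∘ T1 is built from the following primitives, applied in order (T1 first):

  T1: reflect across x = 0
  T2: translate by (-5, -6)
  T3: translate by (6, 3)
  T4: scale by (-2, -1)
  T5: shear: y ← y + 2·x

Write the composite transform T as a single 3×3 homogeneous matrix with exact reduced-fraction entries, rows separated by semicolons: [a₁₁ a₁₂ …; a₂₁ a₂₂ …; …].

T1 = [-1 0 0; 0 1 0; 0 0 1]
T2·T1 = [-1 0 -5; 0 1 -6; 0 0 1]
T3·…·T1 = [-1 0 1; 0 1 -3; 0 0 1]
T4·…·T1 = [2 0 -2; 0 -1 3; 0 0 1]
T5·…·T1 = [2 0 -2; 4 -1 -1; 0 0 1]

T = [2 0 -2; 4 -1 -1; 0 0 1]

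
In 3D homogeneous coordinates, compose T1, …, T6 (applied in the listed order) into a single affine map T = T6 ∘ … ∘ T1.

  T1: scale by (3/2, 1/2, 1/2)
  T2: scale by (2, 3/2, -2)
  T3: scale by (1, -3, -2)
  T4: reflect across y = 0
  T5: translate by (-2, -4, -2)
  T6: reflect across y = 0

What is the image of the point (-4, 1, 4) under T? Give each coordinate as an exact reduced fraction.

T(p) = (-14, 7/4, 6)

T1 scale by (3/2, 1/2, 1/2): (-4, 1, 4) → (-6, 1/2, 2)
T2 scale by (2, 3/2, -2): (-6, 1/2, 2) → (-12, 3/4, -4)
T3 scale by (1, -3, -2): (-12, 3/4, -4) → (-12, -9/4, 8)
T4 reflect across y = 0: (-12, -9/4, 8) → (-12, 9/4, 8)
T5 translate by (-2, -4, -2): (-12, 9/4, 8) → (-14, -7/4, 6)
T6 reflect across y = 0: (-14, -7/4, 6) → (-14, 7/4, 6)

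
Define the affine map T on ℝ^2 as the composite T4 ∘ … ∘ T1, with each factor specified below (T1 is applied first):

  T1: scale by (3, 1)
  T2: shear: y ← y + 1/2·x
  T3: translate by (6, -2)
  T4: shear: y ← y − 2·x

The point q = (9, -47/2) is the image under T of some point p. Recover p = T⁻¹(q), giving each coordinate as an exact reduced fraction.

T1 = [3 0 0; 0 1 0; 0 0 1]
T2·T1 = [3 0 0; 3/2 1 0; 0 0 1]
T3·…·T1 = [3 0 6; 3/2 1 -2; 0 0 1]
T4·…·T1 = [3 0 6; -9/2 1 -14; 0 0 1]
det M = 3; M⁻¹ = [1/3 0 -2; 3/2 1 5; 0 0 1]
M⁻¹ · (9, -47/2)ᵀ = (1, -5)ᵀ

p = (1, -5)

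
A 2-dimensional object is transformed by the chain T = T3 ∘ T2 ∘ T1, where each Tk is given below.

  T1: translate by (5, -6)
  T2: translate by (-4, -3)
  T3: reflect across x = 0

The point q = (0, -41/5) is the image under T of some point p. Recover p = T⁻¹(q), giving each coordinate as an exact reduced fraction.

T1 = [1 0 5; 0 1 -6; 0 0 1]
T2·T1 = [1 0 1; 0 1 -9; 0 0 1]
T3·…·T1 = [-1 0 -1; 0 1 -9; 0 0 1]
det M = -1; M⁻¹ = [-1 0 -1; 0 1 9; 0 0 1]
M⁻¹ · (0, -41/5)ᵀ = (-1, 4/5)ᵀ

p = (-1, 4/5)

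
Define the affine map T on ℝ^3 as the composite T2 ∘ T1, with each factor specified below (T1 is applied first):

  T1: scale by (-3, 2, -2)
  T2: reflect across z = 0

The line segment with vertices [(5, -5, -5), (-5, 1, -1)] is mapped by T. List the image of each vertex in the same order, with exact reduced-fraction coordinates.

image vertices: (-15, -10, -10), (15, 2, -2)

T1 scale by (-3, 2, -2): (5, -5, -5) → (-15, -10, 10); (-5, 1, -1) → (15, 2, 2)
T2 reflect across z = 0: (-15, -10, 10) → (-15, -10, -10); (15, 2, 2) → (15, 2, -2)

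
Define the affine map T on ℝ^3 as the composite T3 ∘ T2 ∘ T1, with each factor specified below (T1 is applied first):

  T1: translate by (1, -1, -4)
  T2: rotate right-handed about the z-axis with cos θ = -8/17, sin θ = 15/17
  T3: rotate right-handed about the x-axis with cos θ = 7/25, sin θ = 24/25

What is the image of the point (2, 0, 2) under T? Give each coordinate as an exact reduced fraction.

T(p) = (-9/17, 1187/425, 1034/425)

T1 translate by (1, -1, -4): (2, 0, 2) → (3, -1, -2)
T2 rotate right-handed about the z-axis with cos θ = -8/17, sin θ = 15/17: (3, -1, -2) → (-9/17, 53/17, -2)
T3 rotate right-handed about the x-axis with cos θ = 7/25, sin θ = 24/25: (-9/17, 53/17, -2) → (-9/17, 1187/425, 1034/425)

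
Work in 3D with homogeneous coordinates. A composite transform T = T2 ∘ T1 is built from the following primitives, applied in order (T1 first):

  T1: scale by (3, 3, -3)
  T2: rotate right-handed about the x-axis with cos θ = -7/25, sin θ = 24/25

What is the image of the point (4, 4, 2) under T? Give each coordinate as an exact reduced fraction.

T1 scale by (3, 3, -3): (4, 4, 2) → (12, 12, -6)
T2 rotate right-handed about the x-axis with cos θ = -7/25, sin θ = 24/25: (12, 12, -6) → (12, 12/5, 66/5)

T(p) = (12, 12/5, 66/5)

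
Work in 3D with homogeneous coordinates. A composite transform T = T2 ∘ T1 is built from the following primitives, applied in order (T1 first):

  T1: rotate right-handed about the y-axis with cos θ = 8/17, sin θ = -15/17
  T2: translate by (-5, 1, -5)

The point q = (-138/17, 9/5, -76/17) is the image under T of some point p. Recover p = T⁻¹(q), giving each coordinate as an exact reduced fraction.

p = (-1, 4/5, 3)

T1 = [8/17 0 -15/17 0; 0 1 0 0; 15/17 0 8/17 0; 0 0 0 1]
T2·T1 = [8/17 0 -15/17 -5; 0 1 0 1; 15/17 0 8/17 -5; 0 0 0 1]
det M = 1; M⁻¹ = [8/17 0 15/17 115/17; 0 1 0 -1; -15/17 0 8/17 -35/17; 0 0 0 1]
M⁻¹ · (-138/17, 9/5, -76/17)ᵀ = (-1, 4/5, 3)ᵀ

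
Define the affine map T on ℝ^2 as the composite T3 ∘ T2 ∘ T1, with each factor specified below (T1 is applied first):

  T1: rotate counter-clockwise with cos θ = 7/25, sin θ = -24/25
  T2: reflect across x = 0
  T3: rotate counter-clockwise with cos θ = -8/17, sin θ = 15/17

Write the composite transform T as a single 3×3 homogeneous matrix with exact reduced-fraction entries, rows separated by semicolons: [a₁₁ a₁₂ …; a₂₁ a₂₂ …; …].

T = [416/425 87/425 0; 87/425 -416/425 0; 0 0 1]

T1 = [7/25 24/25 0; -24/25 7/25 0; 0 0 1]
T2·T1 = [-7/25 -24/25 0; -24/25 7/25 0; 0 0 1]
T3·…·T1 = [416/425 87/425 0; 87/425 -416/425 0; 0 0 1]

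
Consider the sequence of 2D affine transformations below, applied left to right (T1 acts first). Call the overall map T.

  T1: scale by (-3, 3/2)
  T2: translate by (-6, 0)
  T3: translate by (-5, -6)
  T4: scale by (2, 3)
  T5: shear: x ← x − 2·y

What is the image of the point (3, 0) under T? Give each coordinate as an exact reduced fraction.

T1 scale by (-3, 3/2): (3, 0) → (-9, 0)
T2 translate by (-6, 0): (-9, 0) → (-15, 0)
T3 translate by (-5, -6): (-15, 0) → (-20, -6)
T4 scale by (2, 3): (-20, -6) → (-40, -18)
T5 shear: x ← x − 2·y: (-40, -18) → (-4, -18)

T(p) = (-4, -18)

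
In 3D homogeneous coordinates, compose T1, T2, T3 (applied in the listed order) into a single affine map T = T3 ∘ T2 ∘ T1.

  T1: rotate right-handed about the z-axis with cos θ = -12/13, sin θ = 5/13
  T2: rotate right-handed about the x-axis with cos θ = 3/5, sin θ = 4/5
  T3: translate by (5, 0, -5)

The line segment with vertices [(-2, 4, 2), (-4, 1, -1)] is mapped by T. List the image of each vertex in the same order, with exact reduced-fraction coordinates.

T1 rotate right-handed about the z-axis with cos θ = -12/13, sin θ = 5/13: (-2, 4, 2) → (4/13, -58/13, 2); (-4, 1, -1) → (43/13, -32/13, -1)
T2 rotate right-handed about the x-axis with cos θ = 3/5, sin θ = 4/5: (4/13, -58/13, 2) → (4/13, -278/65, -154/65); (43/13, -32/13, -1) → (43/13, -44/65, -167/65)
T3 translate by (5, 0, -5): (4/13, -278/65, -154/65) → (69/13, -278/65, -479/65); (43/13, -44/65, -167/65) → (108/13, -44/65, -492/65)

image vertices: (69/13, -278/65, -479/65), (108/13, -44/65, -492/65)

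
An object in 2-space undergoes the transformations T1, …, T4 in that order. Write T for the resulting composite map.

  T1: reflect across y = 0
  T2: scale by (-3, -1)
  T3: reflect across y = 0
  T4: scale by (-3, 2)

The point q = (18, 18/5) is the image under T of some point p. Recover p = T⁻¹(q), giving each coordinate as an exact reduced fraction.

p = (2, -9/5)

T1 = [1 0 0; 0 -1 0; 0 0 1]
T2·T1 = [-3 0 0; 0 1 0; 0 0 1]
T3·…·T1 = [-3 0 0; 0 -1 0; 0 0 1]
T4·…·T1 = [9 0 0; 0 -2 0; 0 0 1]
det M = -18; M⁻¹ = [1/9 0 0; 0 -1/2 0; 0 0 1]
M⁻¹ · (18, 18/5)ᵀ = (2, -9/5)ᵀ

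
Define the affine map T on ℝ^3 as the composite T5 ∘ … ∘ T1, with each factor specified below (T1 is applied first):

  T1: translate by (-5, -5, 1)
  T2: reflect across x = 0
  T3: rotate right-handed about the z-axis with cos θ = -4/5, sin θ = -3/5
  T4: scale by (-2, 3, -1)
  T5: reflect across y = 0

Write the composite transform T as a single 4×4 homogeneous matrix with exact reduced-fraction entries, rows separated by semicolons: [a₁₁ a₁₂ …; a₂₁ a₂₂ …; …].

T1 = [1 0 0 -5; 0 1 0 -5; 0 0 1 1; 0 0 0 1]
T2·T1 = [-1 0 0 5; 0 1 0 -5; 0 0 1 1; 0 0 0 1]
T3·…·T1 = [4/5 3/5 0 -7; 3/5 -4/5 0 1; 0 0 1 1; 0 0 0 1]
T4·…·T1 = [-8/5 -6/5 0 14; 9/5 -12/5 0 3; 0 0 -1 -1; 0 0 0 1]
T5·…·T1 = [-8/5 -6/5 0 14; -9/5 12/5 0 -3; 0 0 -1 -1; 0 0 0 1]

T = [-8/5 -6/5 0 14; -9/5 12/5 0 -3; 0 0 -1 -1; 0 0 0 1]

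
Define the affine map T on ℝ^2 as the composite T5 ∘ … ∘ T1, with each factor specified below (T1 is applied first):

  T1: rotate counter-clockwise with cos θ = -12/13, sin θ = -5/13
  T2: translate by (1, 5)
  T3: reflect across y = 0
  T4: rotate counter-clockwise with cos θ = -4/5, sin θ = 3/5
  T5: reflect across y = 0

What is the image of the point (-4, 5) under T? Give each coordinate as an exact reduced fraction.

T(p) = (-269/65, -358/65)

T1 rotate counter-clockwise with cos θ = -12/13, sin θ = -5/13: (-4, 5) → (73/13, -40/13)
T2 translate by (1, 5): (73/13, -40/13) → (86/13, 25/13)
T3 reflect across y = 0: (86/13, 25/13) → (86/13, -25/13)
T4 rotate counter-clockwise with cos θ = -4/5, sin θ = 3/5: (86/13, -25/13) → (-269/65, 358/65)
T5 reflect across y = 0: (-269/65, 358/65) → (-269/65, -358/65)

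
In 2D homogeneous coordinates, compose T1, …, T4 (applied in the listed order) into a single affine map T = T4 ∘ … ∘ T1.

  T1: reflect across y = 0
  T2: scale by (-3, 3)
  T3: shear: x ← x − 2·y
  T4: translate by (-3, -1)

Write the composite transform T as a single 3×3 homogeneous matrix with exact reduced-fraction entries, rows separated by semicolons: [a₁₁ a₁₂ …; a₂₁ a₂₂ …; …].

T = [-3 6 -3; 0 -3 -1; 0 0 1]

T1 = [1 0 0; 0 -1 0; 0 0 1]
T2·T1 = [-3 0 0; 0 -3 0; 0 0 1]
T3·…·T1 = [-3 6 0; 0 -3 0; 0 0 1]
T4·…·T1 = [-3 6 -3; 0 -3 -1; 0 0 1]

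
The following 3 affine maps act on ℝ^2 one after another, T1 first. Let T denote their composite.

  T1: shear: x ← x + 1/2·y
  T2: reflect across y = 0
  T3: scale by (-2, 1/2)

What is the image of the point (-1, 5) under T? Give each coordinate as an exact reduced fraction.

T1 shear: x ← x + 1/2·y: (-1, 5) → (3/2, 5)
T2 reflect across y = 0: (3/2, 5) → (3/2, -5)
T3 scale by (-2, 1/2): (3/2, -5) → (-3, -5/2)

T(p) = (-3, -5/2)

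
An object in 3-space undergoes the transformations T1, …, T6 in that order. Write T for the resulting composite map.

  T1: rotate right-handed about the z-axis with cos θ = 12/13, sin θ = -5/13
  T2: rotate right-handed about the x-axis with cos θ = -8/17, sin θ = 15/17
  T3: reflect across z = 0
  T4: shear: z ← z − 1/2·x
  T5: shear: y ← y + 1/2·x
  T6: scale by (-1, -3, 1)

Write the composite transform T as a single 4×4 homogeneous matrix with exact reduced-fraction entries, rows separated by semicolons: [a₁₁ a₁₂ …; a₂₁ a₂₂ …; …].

T = [-12/13 -5/13 0 0; -426/221 321/442 45/17 0; -27/221 -445/442 8/17 0; 0 0 0 1]

T1 = [12/13 5/13 0 0; -5/13 12/13 0 0; 0 0 1 0; 0 0 0 1]
T2·T1 = [12/13 5/13 0 0; 40/221 -96/221 -15/17 0; -75/221 180/221 -8/17 0; 0 0 0 1]
T3·…·T1 = [12/13 5/13 0 0; 40/221 -96/221 -15/17 0; 75/221 -180/221 8/17 0; 0 0 0 1]
T4·…·T1 = [12/13 5/13 0 0; 40/221 -96/221 -15/17 0; -27/221 -445/442 8/17 0; 0 0 0 1]
T5·…·T1 = [12/13 5/13 0 0; 142/221 -107/442 -15/17 0; -27/221 -445/442 8/17 0; 0 0 0 1]
T6·…·T1 = [-12/13 -5/13 0 0; -426/221 321/442 45/17 0; -27/221 -445/442 8/17 0; 0 0 0 1]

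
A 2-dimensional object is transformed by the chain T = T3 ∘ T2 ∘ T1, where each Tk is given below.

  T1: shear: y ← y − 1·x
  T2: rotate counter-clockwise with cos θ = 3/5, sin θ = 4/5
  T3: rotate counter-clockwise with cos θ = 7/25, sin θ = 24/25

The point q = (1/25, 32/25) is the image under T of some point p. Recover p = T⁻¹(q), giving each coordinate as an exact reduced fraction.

T1 = [1 0 0; -1 1 0; 0 0 1]
T2·T1 = [7/5 -4/5 0; 1/5 3/5 0; 0 0 1]
T3·…·T1 = [1/5 -4/5 0; 7/5 -3/5 0; 0 0 1]
det M = 1; M⁻¹ = [-3/5 4/5 0; -7/5 1/5 0; 0 0 1]
M⁻¹ · (1/25, 32/25)ᵀ = (1, 1/5)ᵀ

p = (1, 1/5)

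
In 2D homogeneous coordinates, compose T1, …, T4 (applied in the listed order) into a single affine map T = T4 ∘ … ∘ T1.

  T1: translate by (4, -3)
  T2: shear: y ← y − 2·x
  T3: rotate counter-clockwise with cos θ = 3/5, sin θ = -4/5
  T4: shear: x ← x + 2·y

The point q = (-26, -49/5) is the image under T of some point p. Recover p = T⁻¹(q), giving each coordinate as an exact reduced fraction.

T1 = [1 0 4; 0 1 -3; 0 0 1]
T2·T1 = [1 0 4; -2 1 -11; 0 0 1]
T3·…·T1 = [-1 4/5 -32/5; -2 3/5 -49/5; 0 0 1]
T4·…·T1 = [-5 2 -26; -2 3/5 -49/5; 0 0 1]
det M = 1; M⁻¹ = [3/5 -2 -4; 2 -5 3; 0 0 1]
M⁻¹ · (-26, -49/5)ᵀ = (0, 0)ᵀ

p = (0, 0)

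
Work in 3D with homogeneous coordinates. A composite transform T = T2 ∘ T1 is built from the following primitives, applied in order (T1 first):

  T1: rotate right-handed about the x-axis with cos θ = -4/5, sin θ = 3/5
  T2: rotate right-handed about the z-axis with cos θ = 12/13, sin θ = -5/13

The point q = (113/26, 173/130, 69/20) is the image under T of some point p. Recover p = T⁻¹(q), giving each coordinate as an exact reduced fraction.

p = (7/2, -1/4, -9/2)

T1 = [1 0 0 0; 0 -4/5 -3/5 0; 0 3/5 -4/5 0; 0 0 0 1]
T2·T1 = [12/13 -4/13 -3/13 0; -5/13 -48/65 -36/65 0; 0 3/5 -4/5 0; 0 0 0 1]
det M = 1; M⁻¹ = [12/13 -5/13 0 0; -4/13 -48/65 3/5 0; -3/13 -36/65 -4/5 0; 0 0 0 1]
M⁻¹ · (113/26, 173/130, 69/20)ᵀ = (7/2, -1/4, -9/2)ᵀ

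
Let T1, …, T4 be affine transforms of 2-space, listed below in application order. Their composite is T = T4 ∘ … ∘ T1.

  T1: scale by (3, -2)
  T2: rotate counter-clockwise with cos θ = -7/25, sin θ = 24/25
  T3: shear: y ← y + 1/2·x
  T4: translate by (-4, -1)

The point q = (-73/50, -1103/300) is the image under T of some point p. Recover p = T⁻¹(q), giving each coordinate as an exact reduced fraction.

p = (-3/2, 2/3)

T1 = [3 0 0; 0 -2 0; 0 0 1]
T2·T1 = [-21/25 48/25 0; 72/25 14/25 0; 0 0 1]
T3·…·T1 = [-21/25 48/25 0; 123/50 38/25 0; 0 0 1]
T4·…·T1 = [-21/25 48/25 -4; 123/50 38/25 -1; 0 0 1]
det M = -6; M⁻¹ = [-19/75 8/25 -52/75; 41/100 7/50 89/50; 0 0 1]
M⁻¹ · (-73/50, -1103/300)ᵀ = (-3/2, 2/3)ᵀ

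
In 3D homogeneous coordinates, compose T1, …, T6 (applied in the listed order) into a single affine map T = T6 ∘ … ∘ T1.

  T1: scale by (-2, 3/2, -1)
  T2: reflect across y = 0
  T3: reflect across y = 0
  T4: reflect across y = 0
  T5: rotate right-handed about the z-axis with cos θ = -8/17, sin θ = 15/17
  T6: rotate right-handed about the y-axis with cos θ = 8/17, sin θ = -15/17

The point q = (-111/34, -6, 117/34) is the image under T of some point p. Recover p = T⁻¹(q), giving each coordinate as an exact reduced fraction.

T1 = [-2 0 0 0; 0 3/2 0 0; 0 0 -1 0; 0 0 0 1]
T2·T1 = [-2 0 0 0; 0 -3/2 0 0; 0 0 -1 0; 0 0 0 1]
T3·…·T1 = [-2 0 0 0; 0 3/2 0 0; 0 0 -1 0; 0 0 0 1]
T4·…·T1 = [-2 0 0 0; 0 -3/2 0 0; 0 0 -1 0; 0 0 0 1]
T5·…·T1 = [16/17 45/34 0 0; -30/17 12/17 0 0; 0 0 -1 0; 0 0 0 1]
T6·…·T1 = [128/289 180/289 15/17 0; -30/17 12/17 0 0; 240/289 675/578 -8/17 0; 0 0 0 1]
det M = -3; M⁻¹ = [32/289 -15/34 60/289 0; 80/289 16/51 150/289 0; 15/17 0 -8/17 0; 0 0 0 1]
M⁻¹ · (-111/34, -6, 117/34)ᵀ = (3, -1, -9/2)ᵀ

p = (3, -1, -9/2)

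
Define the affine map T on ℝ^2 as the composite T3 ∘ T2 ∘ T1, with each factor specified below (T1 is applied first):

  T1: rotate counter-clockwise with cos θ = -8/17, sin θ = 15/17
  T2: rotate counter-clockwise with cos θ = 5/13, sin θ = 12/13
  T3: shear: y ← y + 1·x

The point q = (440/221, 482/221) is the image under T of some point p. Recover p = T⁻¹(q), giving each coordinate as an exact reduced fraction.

T1 = [-8/17 -15/17 0; 15/17 -8/17 0; 0 0 1]
T2·T1 = [-220/221 21/221 0; -21/221 -220/221 0; 0 0 1]
T3·…·T1 = [-220/221 21/221 0; -241/221 -199/221 0; 0 0 1]
det M = 1; M⁻¹ = [-199/221 -21/221 0; 241/221 -220/221 0; 0 0 1]
M⁻¹ · (440/221, 482/221)ᵀ = (-2, 0)ᵀ

p = (-2, 0)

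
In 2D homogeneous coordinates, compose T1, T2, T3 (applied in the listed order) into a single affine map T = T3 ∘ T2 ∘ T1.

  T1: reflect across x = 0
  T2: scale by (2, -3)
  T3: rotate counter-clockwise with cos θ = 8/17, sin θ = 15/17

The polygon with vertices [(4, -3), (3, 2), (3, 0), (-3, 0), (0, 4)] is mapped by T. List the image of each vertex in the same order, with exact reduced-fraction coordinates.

T1 reflect across x = 0: (4, -3) → (-4, -3); (3, 2) → (-3, 2); (3, 0) → (-3, 0); (-3, 0) → (3, 0); (0, 4) → (0, 4)
T2 scale by (2, -3): (-4, -3) → (-8, 9); (-3, 2) → (-6, -6); (-3, 0) → (-6, 0); (3, 0) → (6, 0); (0, 4) → (0, -12)
T3 rotate counter-clockwise with cos θ = 8/17, sin θ = 15/17: (-8, 9) → (-199/17, -48/17); (-6, -6) → (42/17, -138/17); (-6, 0) → (-48/17, -90/17); (6, 0) → (48/17, 90/17); (0, -12) → (180/17, -96/17)

image vertices: (-199/17, -48/17), (42/17, -138/17), (-48/17, -90/17), (48/17, 90/17), (180/17, -96/17)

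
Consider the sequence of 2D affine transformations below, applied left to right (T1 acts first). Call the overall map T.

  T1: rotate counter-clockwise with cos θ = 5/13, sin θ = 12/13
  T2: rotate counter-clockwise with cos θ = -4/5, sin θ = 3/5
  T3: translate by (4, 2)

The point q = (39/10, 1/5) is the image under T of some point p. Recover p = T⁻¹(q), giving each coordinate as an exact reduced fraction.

p = (1, 3/2)

T1 = [5/13 -12/13 0; 12/13 5/13 0; 0 0 1]
T2·T1 = [-56/65 33/65 0; -33/65 -56/65 0; 0 0 1]
T3·…·T1 = [-56/65 33/65 4; -33/65 -56/65 2; 0 0 1]
det M = 1; M⁻¹ = [-56/65 -33/65 58/13; 33/65 -56/65 -4/13; 0 0 1]
M⁻¹ · (39/10, 1/5)ᵀ = (1, 3/2)ᵀ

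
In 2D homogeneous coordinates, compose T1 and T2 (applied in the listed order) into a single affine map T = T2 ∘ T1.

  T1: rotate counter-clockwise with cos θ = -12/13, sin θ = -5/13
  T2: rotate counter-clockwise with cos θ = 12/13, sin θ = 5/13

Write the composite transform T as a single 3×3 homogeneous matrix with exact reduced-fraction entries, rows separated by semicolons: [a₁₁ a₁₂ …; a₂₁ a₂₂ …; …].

T = [-119/169 120/169 0; -120/169 -119/169 0; 0 0 1]

T1 = [-12/13 5/13 0; -5/13 -12/13 0; 0 0 1]
T2·T1 = [-119/169 120/169 0; -120/169 -119/169 0; 0 0 1]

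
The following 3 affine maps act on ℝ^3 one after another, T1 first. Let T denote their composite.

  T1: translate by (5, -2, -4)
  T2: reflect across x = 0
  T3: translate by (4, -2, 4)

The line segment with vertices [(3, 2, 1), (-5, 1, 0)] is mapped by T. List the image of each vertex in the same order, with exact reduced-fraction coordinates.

image vertices: (-4, -2, 1), (4, -3, 0)

T1 translate by (5, -2, -4): (3, 2, 1) → (8, 0, -3); (-5, 1, 0) → (0, -1, -4)
T2 reflect across x = 0: (8, 0, -3) → (-8, 0, -3); (0, -1, -4) → (0, -1, -4)
T3 translate by (4, -2, 4): (-8, 0, -3) → (-4, -2, 1); (0, -1, -4) → (4, -3, 0)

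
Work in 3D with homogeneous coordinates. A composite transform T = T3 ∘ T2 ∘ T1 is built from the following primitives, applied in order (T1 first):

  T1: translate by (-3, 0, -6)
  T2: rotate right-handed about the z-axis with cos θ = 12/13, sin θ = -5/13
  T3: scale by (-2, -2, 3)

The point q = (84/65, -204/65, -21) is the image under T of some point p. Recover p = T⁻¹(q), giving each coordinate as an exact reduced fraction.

T1 = [1 0 0 -3; 0 1 0 0; 0 0 1 -6; 0 0 0 1]
T2·T1 = [12/13 5/13 0 -36/13; -5/13 12/13 0 15/13; 0 0 1 -6; 0 0 0 1]
T3·…·T1 = [-24/13 -10/13 0 72/13; 10/13 -24/13 0 -30/13; 0 0 3 -18; 0 0 0 1]
det M = 12; M⁻¹ = [-6/13 5/26 0 3; -5/26 -6/13 0 0; 0 0 1/3 6; 0 0 0 1]
M⁻¹ · (84/65, -204/65, -21)ᵀ = (9/5, 6/5, -1)ᵀ

p = (9/5, 6/5, -1)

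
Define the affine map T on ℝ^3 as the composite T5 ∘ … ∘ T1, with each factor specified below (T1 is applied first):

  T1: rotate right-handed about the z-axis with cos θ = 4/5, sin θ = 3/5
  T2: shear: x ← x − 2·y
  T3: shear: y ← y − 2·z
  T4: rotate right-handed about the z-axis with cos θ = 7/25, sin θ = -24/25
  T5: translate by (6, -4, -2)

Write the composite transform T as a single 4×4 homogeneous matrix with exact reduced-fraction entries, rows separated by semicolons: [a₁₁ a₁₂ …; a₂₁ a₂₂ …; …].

T1 = [4/5 -3/5 0 0; 3/5 4/5 0 0; 0 0 1 0; 0 0 0 1]
T2·T1 = [-2/5 -11/5 0 0; 3/5 4/5 0 0; 0 0 1 0; 0 0 0 1]
T3·…·T1 = [-2/5 -11/5 0 0; 3/5 4/5 -2 0; 0 0 1 0; 0 0 0 1]
T4·…·T1 = [58/125 19/125 -48/25 0; 69/125 292/125 -14/25 0; 0 0 1 0; 0 0 0 1]
T5·…·T1 = [58/125 19/125 -48/25 6; 69/125 292/125 -14/25 -4; 0 0 1 -2; 0 0 0 1]

T = [58/125 19/125 -48/25 6; 69/125 292/125 -14/25 -4; 0 0 1 -2; 0 0 0 1]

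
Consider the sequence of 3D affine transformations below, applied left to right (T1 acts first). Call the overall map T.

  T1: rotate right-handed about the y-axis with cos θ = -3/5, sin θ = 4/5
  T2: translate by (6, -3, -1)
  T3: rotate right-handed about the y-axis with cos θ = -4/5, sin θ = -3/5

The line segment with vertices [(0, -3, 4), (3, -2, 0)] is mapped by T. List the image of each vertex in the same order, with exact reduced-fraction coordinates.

T1 rotate right-handed about the y-axis with cos θ = -3/5, sin θ = 4/5: (0, -3, 4) → (16/5, -3, -12/5); (3, -2, 0) → (-9/5, -2, -12/5)
T2 translate by (6, -3, -1): (16/5, -3, -12/5) → (46/5, -6, -17/5); (-9/5, -2, -12/5) → (21/5, -5, -17/5)
T3 rotate right-handed about the y-axis with cos θ = -4/5, sin θ = -3/5: (46/5, -6, -17/5) → (-133/25, -6, 206/25); (21/5, -5, -17/5) → (-33/25, -5, 131/25)

image vertices: (-133/25, -6, 206/25), (-33/25, -5, 131/25)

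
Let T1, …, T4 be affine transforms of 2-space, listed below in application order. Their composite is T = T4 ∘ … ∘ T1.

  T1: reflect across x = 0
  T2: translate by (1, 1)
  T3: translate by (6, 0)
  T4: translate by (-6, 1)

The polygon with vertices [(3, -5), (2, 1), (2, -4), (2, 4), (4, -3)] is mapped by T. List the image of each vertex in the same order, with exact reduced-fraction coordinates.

T1 reflect across x = 0: (3, -5) → (-3, -5); (2, 1) → (-2, 1); (2, -4) → (-2, -4); (2, 4) → (-2, 4); (4, -3) → (-4, -3)
T2 translate by (1, 1): (-3, -5) → (-2, -4); (-2, 1) → (-1, 2); (-2, -4) → (-1, -3); (-2, 4) → (-1, 5); (-4, -3) → (-3, -2)
T3 translate by (6, 0): (-2, -4) → (4, -4); (-1, 2) → (5, 2); (-1, -3) → (5, -3); (-1, 5) → (5, 5); (-3, -2) → (3, -2)
T4 translate by (-6, 1): (4, -4) → (-2, -3); (5, 2) → (-1, 3); (5, -3) → (-1, -2); (5, 5) → (-1, 6); (3, -2) → (-3, -1)

image vertices: (-2, -3), (-1, 3), (-1, -2), (-1, 6), (-3, -1)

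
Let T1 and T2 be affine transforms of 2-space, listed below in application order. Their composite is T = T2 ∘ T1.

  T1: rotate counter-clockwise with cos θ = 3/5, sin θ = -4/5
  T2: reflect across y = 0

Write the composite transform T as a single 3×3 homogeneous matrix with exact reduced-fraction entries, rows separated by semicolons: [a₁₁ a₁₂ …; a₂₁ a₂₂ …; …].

T = [3/5 4/5 0; 4/5 -3/5 0; 0 0 1]

T1 = [3/5 4/5 0; -4/5 3/5 0; 0 0 1]
T2·T1 = [3/5 4/5 0; 4/5 -3/5 0; 0 0 1]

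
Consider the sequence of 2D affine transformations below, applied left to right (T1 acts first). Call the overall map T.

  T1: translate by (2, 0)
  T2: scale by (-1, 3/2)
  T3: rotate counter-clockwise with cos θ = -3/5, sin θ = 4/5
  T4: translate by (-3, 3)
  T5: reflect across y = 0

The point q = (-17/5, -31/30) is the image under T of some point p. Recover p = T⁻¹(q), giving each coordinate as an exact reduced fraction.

p = (-2/3, 1)

T1 = [1 0 2; 0 1 0; 0 0 1]
T2·T1 = [-1 0 -2; 0 3/2 0; 0 0 1]
T3·…·T1 = [3/5 -6/5 6/5; -4/5 -9/10 -8/5; 0 0 1]
T4·…·T1 = [3/5 -6/5 -9/5; -4/5 -9/10 7/5; 0 0 1]
T5·…·T1 = [3/5 -6/5 -9/5; 4/5 9/10 -7/5; 0 0 1]
det M = 3/2; M⁻¹ = [3/5 4/5 11/5; -8/15 2/5 -2/5; 0 0 1]
M⁻¹ · (-17/5, -31/30)ᵀ = (-2/3, 1)ᵀ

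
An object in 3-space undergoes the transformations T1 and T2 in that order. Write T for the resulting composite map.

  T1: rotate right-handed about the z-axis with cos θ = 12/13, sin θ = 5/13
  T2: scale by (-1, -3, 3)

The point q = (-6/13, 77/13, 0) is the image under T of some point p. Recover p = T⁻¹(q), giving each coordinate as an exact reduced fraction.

T1 = [12/13 -5/13 0 0; 5/13 12/13 0 0; 0 0 1 0; 0 0 0 1]
T2·T1 = [-12/13 5/13 0 0; -15/13 -36/13 0 0; 0 0 3 0; 0 0 0 1]
det M = 9; M⁻¹ = [-12/13 -5/39 0 0; 5/13 -4/13 0 0; 0 0 1/3 0; 0 0 0 1]
M⁻¹ · (-6/13, 77/13, 0)ᵀ = (-1/3, -2, 0)ᵀ

p = (-1/3, -2, 0)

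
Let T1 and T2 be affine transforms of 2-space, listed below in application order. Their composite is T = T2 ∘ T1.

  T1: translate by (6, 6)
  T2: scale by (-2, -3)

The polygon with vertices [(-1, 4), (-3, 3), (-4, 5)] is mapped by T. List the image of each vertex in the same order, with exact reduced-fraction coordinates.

image vertices: (-10, -30), (-6, -27), (-4, -33)

T1 translate by (6, 6): (-1, 4) → (5, 10); (-3, 3) → (3, 9); (-4, 5) → (2, 11)
T2 scale by (-2, -3): (5, 10) → (-10, -30); (3, 9) → (-6, -27); (2, 11) → (-4, -33)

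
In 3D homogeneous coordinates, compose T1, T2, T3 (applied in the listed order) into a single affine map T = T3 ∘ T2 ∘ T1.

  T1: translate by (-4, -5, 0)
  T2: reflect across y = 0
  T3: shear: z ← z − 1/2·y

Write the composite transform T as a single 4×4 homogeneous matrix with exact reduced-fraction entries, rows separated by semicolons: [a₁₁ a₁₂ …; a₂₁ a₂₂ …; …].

T = [1 0 0 -4; 0 -1 0 5; 0 1/2 1 -5/2; 0 0 0 1]

T1 = [1 0 0 -4; 0 1 0 -5; 0 0 1 0; 0 0 0 1]
T2·T1 = [1 0 0 -4; 0 -1 0 5; 0 0 1 0; 0 0 0 1]
T3·…·T1 = [1 0 0 -4; 0 -1 0 5; 0 1/2 1 -5/2; 0 0 0 1]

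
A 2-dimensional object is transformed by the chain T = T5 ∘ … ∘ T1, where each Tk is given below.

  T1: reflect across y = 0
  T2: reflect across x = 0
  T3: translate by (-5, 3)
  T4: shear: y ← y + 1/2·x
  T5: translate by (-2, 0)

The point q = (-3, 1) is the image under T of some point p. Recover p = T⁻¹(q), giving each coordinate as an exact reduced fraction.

T1 = [1 0 0; 0 -1 0; 0 0 1]
T2·T1 = [-1 0 0; 0 -1 0; 0 0 1]
T3·…·T1 = [-1 0 -5; 0 -1 3; 0 0 1]
T4·…·T1 = [-1 0 -5; -1/2 -1 1/2; 0 0 1]
T5·…·T1 = [-1 0 -7; -1/2 -1 1/2; 0 0 1]
det M = 1; M⁻¹ = [-1 0 -7; 1/2 -1 4; 0 0 1]
M⁻¹ · (-3, 1)ᵀ = (-4, 3/2)ᵀ

p = (-4, 3/2)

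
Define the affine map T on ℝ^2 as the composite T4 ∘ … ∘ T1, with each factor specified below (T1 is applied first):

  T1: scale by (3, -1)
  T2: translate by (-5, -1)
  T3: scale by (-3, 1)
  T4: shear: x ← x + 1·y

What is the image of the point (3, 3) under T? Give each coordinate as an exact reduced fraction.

T(p) = (-16, -4)

T1 scale by (3, -1): (3, 3) → (9, -3)
T2 translate by (-5, -1): (9, -3) → (4, -4)
T3 scale by (-3, 1): (4, -4) → (-12, -4)
T4 shear: x ← x + 1·y: (-12, -4) → (-16, -4)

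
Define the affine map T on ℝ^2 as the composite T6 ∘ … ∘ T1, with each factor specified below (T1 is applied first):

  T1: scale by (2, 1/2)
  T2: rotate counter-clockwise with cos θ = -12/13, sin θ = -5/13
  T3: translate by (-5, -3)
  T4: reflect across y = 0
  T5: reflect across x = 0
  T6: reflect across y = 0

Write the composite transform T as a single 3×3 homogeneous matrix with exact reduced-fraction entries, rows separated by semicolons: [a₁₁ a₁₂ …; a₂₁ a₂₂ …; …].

T = [24/13 -5/26 5; -10/13 -6/13 -3; 0 0 1]

T1 = [2 0 0; 0 1/2 0; 0 0 1]
T2·T1 = [-24/13 5/26 0; -10/13 -6/13 0; 0 0 1]
T3·…·T1 = [-24/13 5/26 -5; -10/13 -6/13 -3; 0 0 1]
T4·…·T1 = [-24/13 5/26 -5; 10/13 6/13 3; 0 0 1]
T5·…·T1 = [24/13 -5/26 5; 10/13 6/13 3; 0 0 1]
T6·…·T1 = [24/13 -5/26 5; -10/13 -6/13 -3; 0 0 1]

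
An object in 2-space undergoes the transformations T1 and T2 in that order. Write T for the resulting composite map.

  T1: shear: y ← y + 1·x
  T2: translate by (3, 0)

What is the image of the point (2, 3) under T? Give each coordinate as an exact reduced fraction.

T(p) = (5, 5)

T1 shear: y ← y + 1·x: (2, 3) → (2, 5)
T2 translate by (3, 0): (2, 5) → (5, 5)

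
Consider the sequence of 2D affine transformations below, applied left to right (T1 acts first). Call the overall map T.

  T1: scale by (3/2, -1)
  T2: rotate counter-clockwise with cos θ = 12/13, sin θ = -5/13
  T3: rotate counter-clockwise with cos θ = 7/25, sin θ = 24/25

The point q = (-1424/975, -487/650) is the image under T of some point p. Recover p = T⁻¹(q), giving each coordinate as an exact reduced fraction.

p = (-1, -2/3)

T1 = [3/2 0 0; 0 -1 0; 0 0 1]
T2·T1 = [18/13 -5/13 0; -15/26 -12/13 0; 0 0 1]
T3·…·T1 = [306/325 253/325 0; 759/650 -204/325 0; 0 0 1]
det M = -3/2; M⁻¹ = [136/325 506/975 0; 253/325 -204/325 0; 0 0 1]
M⁻¹ · (-1424/975, -487/650)ᵀ = (-1, -2/3)ᵀ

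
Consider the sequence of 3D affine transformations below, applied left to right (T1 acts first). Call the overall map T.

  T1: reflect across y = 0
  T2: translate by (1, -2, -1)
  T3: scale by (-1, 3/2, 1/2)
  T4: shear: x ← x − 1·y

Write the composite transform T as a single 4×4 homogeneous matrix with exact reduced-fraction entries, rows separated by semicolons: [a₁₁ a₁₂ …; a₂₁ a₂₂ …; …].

T = [-1 3/2 0 2; 0 -3/2 0 -3; 0 0 1/2 -1/2; 0 0 0 1]

T1 = [1 0 0 0; 0 -1 0 0; 0 0 1 0; 0 0 0 1]
T2·T1 = [1 0 0 1; 0 -1 0 -2; 0 0 1 -1; 0 0 0 1]
T3·…·T1 = [-1 0 0 -1; 0 -3/2 0 -3; 0 0 1/2 -1/2; 0 0 0 1]
T4·…·T1 = [-1 3/2 0 2; 0 -3/2 0 -3; 0 0 1/2 -1/2; 0 0 0 1]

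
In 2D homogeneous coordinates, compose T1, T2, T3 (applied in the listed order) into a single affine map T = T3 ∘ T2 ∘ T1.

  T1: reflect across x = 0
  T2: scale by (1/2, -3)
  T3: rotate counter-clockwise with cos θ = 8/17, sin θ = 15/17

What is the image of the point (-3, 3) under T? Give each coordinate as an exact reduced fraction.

T1 reflect across x = 0: (-3, 3) → (3, 3)
T2 scale by (1/2, -3): (3, 3) → (3/2, -9)
T3 rotate counter-clockwise with cos θ = 8/17, sin θ = 15/17: (3/2, -9) → (147/17, -99/34)

T(p) = (147/17, -99/34)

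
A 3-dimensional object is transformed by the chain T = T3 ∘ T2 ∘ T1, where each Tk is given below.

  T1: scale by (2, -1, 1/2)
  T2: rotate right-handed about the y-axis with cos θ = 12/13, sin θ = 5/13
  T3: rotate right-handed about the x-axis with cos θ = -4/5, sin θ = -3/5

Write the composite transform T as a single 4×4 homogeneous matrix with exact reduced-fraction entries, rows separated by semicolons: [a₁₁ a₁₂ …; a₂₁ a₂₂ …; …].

T1 = [2 0 0 0; 0 -1 0 0; 0 0 1/2 0; 0 0 0 1]
T2·T1 = [24/13 0 5/26 0; 0 -1 0 0; -10/13 0 6/13 0; 0 0 0 1]
T3·…·T1 = [24/13 0 5/26 0; -6/13 4/5 18/65 0; 8/13 3/5 -24/65 0; 0 0 0 1]

T = [24/13 0 5/26 0; -6/13 4/5 18/65 0; 8/13 3/5 -24/65 0; 0 0 0 1]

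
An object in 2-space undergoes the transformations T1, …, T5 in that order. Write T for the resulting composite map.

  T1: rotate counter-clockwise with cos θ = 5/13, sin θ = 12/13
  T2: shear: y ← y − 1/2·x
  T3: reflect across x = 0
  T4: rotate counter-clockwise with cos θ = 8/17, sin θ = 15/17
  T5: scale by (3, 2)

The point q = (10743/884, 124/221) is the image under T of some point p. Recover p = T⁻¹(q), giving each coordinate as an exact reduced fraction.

p = (-5, 1/4)

T1 = [5/13 -12/13 0; 12/13 5/13 0; 0 0 1]
T2·T1 = [5/13 -12/13 0; 19/26 11/13 0; 0 0 1]
T3·…·T1 = [-5/13 12/13 0; 19/26 11/13 0; 0 0 1]
T4·…·T1 = [-365/442 -69/221 0; 1/221 268/221 0; 0 0 1]
T5·…·T1 = [-1095/442 -207/221 0; 2/221 536/221 0; 0 0 1]
det M = -6; M⁻¹ = [-268/663 -69/442 0; 1/663 365/884 0; 0 0 1]
M⁻¹ · (10743/884, 124/221)ᵀ = (-5, 1/4)ᵀ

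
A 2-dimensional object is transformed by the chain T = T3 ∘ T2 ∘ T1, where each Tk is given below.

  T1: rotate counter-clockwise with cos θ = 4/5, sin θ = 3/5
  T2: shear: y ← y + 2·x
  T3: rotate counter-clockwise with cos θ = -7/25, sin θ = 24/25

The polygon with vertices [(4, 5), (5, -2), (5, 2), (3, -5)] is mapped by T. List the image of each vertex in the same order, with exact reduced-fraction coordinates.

T1 rotate counter-clockwise with cos θ = 4/5, sin θ = 3/5: (4, 5) → (1/5, 32/5); (5, -2) → (26/5, 7/5); (5, 2) → (14/5, 23/5); (3, -5) → (27/5, -11/5)
T2 shear: y ← y + 2·x: (1/5, 32/5) → (1/5, 34/5); (26/5, 7/5) → (26/5, 59/5); (14/5, 23/5) → (14/5, 51/5); (27/5, -11/5) → (27/5, 43/5)
T3 rotate counter-clockwise with cos θ = -7/25, sin θ = 24/25: (1/5, 34/5) → (-823/125, -214/125); (26/5, 59/5) → (-1598/125, 211/125); (14/5, 51/5) → (-1322/125, -21/125); (27/5, 43/5) → (-1221/125, 347/125)

image vertices: (-823/125, -214/125), (-1598/125, 211/125), (-1322/125, -21/125), (-1221/125, 347/125)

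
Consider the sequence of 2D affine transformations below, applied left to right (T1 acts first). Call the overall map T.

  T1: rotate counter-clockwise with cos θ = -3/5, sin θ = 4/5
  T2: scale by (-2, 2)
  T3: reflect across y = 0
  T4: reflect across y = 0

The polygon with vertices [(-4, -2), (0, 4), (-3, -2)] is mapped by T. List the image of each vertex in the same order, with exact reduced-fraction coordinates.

T1 rotate counter-clockwise with cos θ = -3/5, sin θ = 4/5: (-4, -2) → (4, -2); (0, 4) → (-16/5, -12/5); (-3, -2) → (17/5, -6/5)
T2 scale by (-2, 2): (4, -2) → (-8, -4); (-16/5, -12/5) → (32/5, -24/5); (17/5, -6/5) → (-34/5, -12/5)
T3 reflect across y = 0: (-8, -4) → (-8, 4); (32/5, -24/5) → (32/5, 24/5); (-34/5, -12/5) → (-34/5, 12/5)
T4 reflect across y = 0: (-8, 4) → (-8, -4); (32/5, 24/5) → (32/5, -24/5); (-34/5, 12/5) → (-34/5, -12/5)

image vertices: (-8, -4), (32/5, -24/5), (-34/5, -12/5)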